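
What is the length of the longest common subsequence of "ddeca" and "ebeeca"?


LCS of "ddeca" and "ebeeca"
DP table:
           e    b    e    e    c    a
      0    0    0    0    0    0    0
  d   0    0    0    0    0    0    0
  d   0    0    0    0    0    0    0
  e   0    1    1    1    1    1    1
  c   0    1    1    1    1    2    2
  a   0    1    1    1    1    2    3
LCS length = dp[5][6] = 3

3


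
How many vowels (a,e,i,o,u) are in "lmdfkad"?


Input: lmdfkad
Checking each character:
  'l' at position 0: consonant
  'm' at position 1: consonant
  'd' at position 2: consonant
  'f' at position 3: consonant
  'k' at position 4: consonant
  'a' at position 5: vowel (running total: 1)
  'd' at position 6: consonant
Total vowels: 1

1


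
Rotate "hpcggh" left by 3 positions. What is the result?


Input: "hpcggh", rotate left by 3
First 3 characters: "hpc"
Remaining characters: "ggh"
Concatenate remaining + first: "ggh" + "hpc" = "gghhpc"

gghhpc


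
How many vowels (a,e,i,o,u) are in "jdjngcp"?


Input: jdjngcp
Checking each character:
  'j' at position 0: consonant
  'd' at position 1: consonant
  'j' at position 2: consonant
  'n' at position 3: consonant
  'g' at position 4: consonant
  'c' at position 5: consonant
  'p' at position 6: consonant
Total vowels: 0

0


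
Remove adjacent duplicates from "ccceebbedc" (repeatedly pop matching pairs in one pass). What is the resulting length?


Input: ccceebbedc
Stack-based adjacent duplicate removal:
  Read 'c': push. Stack: c
  Read 'c': matches stack top 'c' => pop. Stack: (empty)
  Read 'c': push. Stack: c
  Read 'e': push. Stack: ce
  Read 'e': matches stack top 'e' => pop. Stack: c
  Read 'b': push. Stack: cb
  Read 'b': matches stack top 'b' => pop. Stack: c
  Read 'e': push. Stack: ce
  Read 'd': push. Stack: ced
  Read 'c': push. Stack: cedc
Final stack: "cedc" (length 4)

4


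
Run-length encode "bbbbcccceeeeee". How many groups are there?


Input: bbbbcccceeeeee
Scanning for consecutive runs:
  Group 1: 'b' x 4 (positions 0-3)
  Group 2: 'c' x 4 (positions 4-7)
  Group 3: 'e' x 6 (positions 8-13)
Total groups: 3

3


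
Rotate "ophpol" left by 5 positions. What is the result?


Input: "ophpol", rotate left by 5
First 5 characters: "ophpo"
Remaining characters: "l"
Concatenate remaining + first: "l" + "ophpo" = "lophpo"

lophpo


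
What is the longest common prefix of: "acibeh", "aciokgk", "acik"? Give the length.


Words: acibeh, aciokgk, acik
  Position 0: all 'a' => match
  Position 1: all 'c' => match
  Position 2: all 'i' => match
  Position 3: ('b', 'o', 'k') => mismatch, stop
LCP = "aci" (length 3)

3


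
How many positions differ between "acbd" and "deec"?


Comparing "acbd" and "deec" position by position:
  Position 0: 'a' vs 'd' => DIFFER
  Position 1: 'c' vs 'e' => DIFFER
  Position 2: 'b' vs 'e' => DIFFER
  Position 3: 'd' vs 'c' => DIFFER
Positions that differ: 4

4


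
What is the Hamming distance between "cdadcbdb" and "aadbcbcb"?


Comparing "cdadcbdb" and "aadbcbcb" position by position:
  Position 0: 'c' vs 'a' => differ
  Position 1: 'd' vs 'a' => differ
  Position 2: 'a' vs 'd' => differ
  Position 3: 'd' vs 'b' => differ
  Position 4: 'c' vs 'c' => same
  Position 5: 'b' vs 'b' => same
  Position 6: 'd' vs 'c' => differ
  Position 7: 'b' vs 'b' => same
Total differences (Hamming distance): 5

5


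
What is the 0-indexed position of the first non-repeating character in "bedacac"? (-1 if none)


Input: bedacac
Character frequencies:
  'a': 2
  'b': 1
  'c': 2
  'd': 1
  'e': 1
Scanning left to right for freq == 1:
  Position 0 ('b'): unique! => answer = 0

0


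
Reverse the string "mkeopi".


Input: mkeopi
Reading characters right to left:
  Position 5: 'i'
  Position 4: 'p'
  Position 3: 'o'
  Position 2: 'e'
  Position 1: 'k'
  Position 0: 'm'
Reversed: ipoekm

ipoekm


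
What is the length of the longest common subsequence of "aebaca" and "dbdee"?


LCS of "aebaca" and "dbdee"
DP table:
           d    b    d    e    e
      0    0    0    0    0    0
  a   0    0    0    0    0    0
  e   0    0    0    0    1    1
  b   0    0    1    1    1    1
  a   0    0    1    1    1    1
  c   0    0    1    1    1    1
  a   0    0    1    1    1    1
LCS length = dp[6][5] = 1

1


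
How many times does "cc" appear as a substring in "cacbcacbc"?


Searching for "cc" in "cacbcacbc"
Scanning each position:
  Position 0: "ca" => no
  Position 1: "ac" => no
  Position 2: "cb" => no
  Position 3: "bc" => no
  Position 4: "ca" => no
  Position 5: "ac" => no
  Position 6: "cb" => no
  Position 7: "bc" => no
Total occurrences: 0

0


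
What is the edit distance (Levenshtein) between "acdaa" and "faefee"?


Computing edit distance: "acdaa" -> "faefee"
DP table:
           f    a    e    f    e    e
      0    1    2    3    4    5    6
  a   1    1    1    2    3    4    5
  c   2    2    2    2    3    4    5
  d   3    3    3    3    3    4    5
  a   4    4    3    4    4    4    5
  a   5    5    4    4    5    5    5
Edit distance = dp[5][6] = 5

5


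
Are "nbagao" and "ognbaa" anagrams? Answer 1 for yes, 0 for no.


Strings: "nbagao", "ognbaa"
Sorted first:  aabgno
Sorted second: aabgno
Sorted forms match => anagrams

1


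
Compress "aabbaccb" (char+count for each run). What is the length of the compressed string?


Input: aabbaccb
Runs:
  'a' x 2 => "a2"
  'b' x 2 => "b2"
  'a' x 1 => "a1"
  'c' x 2 => "c2"
  'b' x 1 => "b1"
Compressed: "a2b2a1c2b1"
Compressed length: 10

10


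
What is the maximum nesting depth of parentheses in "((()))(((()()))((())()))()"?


Input: "((()))(((()()))((())()))()"
Tracking depth:
  Position 0 '(': depth becomes 1
  Position 1 '(': depth becomes 2
  Position 2 '(': depth becomes 3
  Position 3 ')': depth becomes 2
  Position 4 ')': depth becomes 1
  Position 5 ')': depth becomes 0
  Position 6 '(': depth becomes 1
  Position 7 '(': depth becomes 2
  Position 8 '(': depth becomes 3
  Position 9 '(': depth becomes 4
  Position 10 ')': depth becomes 3
  Position 11 '(': depth becomes 4
  Position 12 ')': depth becomes 3
  Position 13 ')': depth becomes 2
  Position 14 ')': depth becomes 1
  Position 15 '(': depth becomes 2
  Position 16 '(': depth becomes 3
  Position 17 '(': depth becomes 4
  Position 18 ')': depth becomes 3
  Position 19 ')': depth becomes 2
  Position 20 '(': depth becomes 3
  Position 21 ')': depth becomes 2
  Position 22 ')': depth becomes 1
  Position 23 ')': depth becomes 0
  Position 24 '(': depth becomes 1
  Position 25 ')': depth becomes 0
Maximum depth reached: 4

4


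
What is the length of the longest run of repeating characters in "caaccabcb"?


Input: "caaccabcb"
Scanning for longest run:
  Position 1 ('a'): new char, reset run to 1
  Position 2 ('a'): continues run of 'a', length=2
  Position 3 ('c'): new char, reset run to 1
  Position 4 ('c'): continues run of 'c', length=2
  Position 5 ('a'): new char, reset run to 1
  Position 6 ('b'): new char, reset run to 1
  Position 7 ('c'): new char, reset run to 1
  Position 8 ('b'): new char, reset run to 1
Longest run: 'a' with length 2

2


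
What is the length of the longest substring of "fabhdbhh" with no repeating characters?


Input: "fabhdbhh"
Sliding window (track last position of each char):
  Position 0 ('f'): window [0,0] length 1 -- new best
  Position 1 ('a'): window [0,1] length 2 -- new best
  Position 2 ('b'): window [0,2] length 3 -- new best
  Position 3 ('h'): window [0,3] length 4 -- new best
  Position 4 ('d'): window [0,4] length 5 -- new best
  Position 5 ('b'): repeat (last at 2), move window start to 3
  Position 5 ('b'): window [3,5] length 3
  Position 6 ('h'): repeat (last at 3), move window start to 4
  Position 6 ('h'): window [4,6] length 3
  Position 7 ('h'): repeat (last at 6), move window start to 7
  Position 7 ('h'): window [7,7] length 1
Longest substring with no repeats: "fabhd" with length 5

5


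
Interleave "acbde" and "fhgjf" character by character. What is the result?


Interleaving "acbde" and "fhgjf":
  Position 0: 'a' from first, 'f' from second => "af"
  Position 1: 'c' from first, 'h' from second => "ch"
  Position 2: 'b' from first, 'g' from second => "bg"
  Position 3: 'd' from first, 'j' from second => "dj"
  Position 4: 'e' from first, 'f' from second => "ef"
Result: afchbgdjef

afchbgdjef


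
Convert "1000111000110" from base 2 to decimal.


Input: "1000111000110" in base 2
Positional expansion:
  Digit '1' (value 1) x 2^12 = 4096
  Digit '0' (value 0) x 2^11 = 0
  Digit '0' (value 0) x 2^10 = 0
  Digit '0' (value 0) x 2^9 = 0
  Digit '1' (value 1) x 2^8 = 256
  Digit '1' (value 1) x 2^7 = 128
  Digit '1' (value 1) x 2^6 = 64
  Digit '0' (value 0) x 2^5 = 0
  Digit '0' (value 0) x 2^4 = 0
  Digit '0' (value 0) x 2^3 = 0
  Digit '1' (value 1) x 2^2 = 4
  Digit '1' (value 1) x 2^1 = 2
  Digit '0' (value 0) x 2^0 = 0
Sum = 4550

4550


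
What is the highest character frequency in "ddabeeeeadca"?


Input: ddabeeeeadca
Character counts:
  'a': 3
  'b': 1
  'c': 1
  'd': 3
  'e': 4
Maximum frequency: 4

4


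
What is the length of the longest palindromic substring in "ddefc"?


Input: "ddefc"
Checking substrings for palindromes:
  [0:2] "dd" (len 2) => palindrome
Longest palindromic substring: "dd" with length 2

2


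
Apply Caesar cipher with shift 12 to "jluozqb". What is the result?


Caesar cipher: shift "jluozqb" by 12
  'j' (pos 9) + 12 = pos 21 = 'v'
  'l' (pos 11) + 12 = pos 23 = 'x'
  'u' (pos 20) + 12 = pos 6 = 'g'
  'o' (pos 14) + 12 = pos 0 = 'a'
  'z' (pos 25) + 12 = pos 11 = 'l'
  'q' (pos 16) + 12 = pos 2 = 'c'
  'b' (pos 1) + 12 = pos 13 = 'n'
Result: vxgalcn

vxgalcn


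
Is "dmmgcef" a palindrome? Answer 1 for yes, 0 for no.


Input: dmmgcef
Reversed: fecgmmd
  Compare pos 0 ('d') with pos 6 ('f'): MISMATCH
  Compare pos 1 ('m') with pos 5 ('e'): MISMATCH
  Compare pos 2 ('m') with pos 4 ('c'): MISMATCH
Result: not a palindrome

0


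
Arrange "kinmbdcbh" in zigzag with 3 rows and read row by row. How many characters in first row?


Zigzag "kinmbdcbh" into 3 rows:
Placing characters:
  'k' => row 0
  'i' => row 1
  'n' => row 2
  'm' => row 1
  'b' => row 0
  'd' => row 1
  'c' => row 2
  'b' => row 1
  'h' => row 0
Rows:
  Row 0: "kbh"
  Row 1: "imdb"
  Row 2: "nc"
First row length: 3

3


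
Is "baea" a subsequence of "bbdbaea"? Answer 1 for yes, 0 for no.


Check if "baea" is a subsequence of "bbdbaea"
Greedy scan:
  Position 0 ('b'): matches sub[0] = 'b'
  Position 1 ('b'): no match needed
  Position 2 ('d'): no match needed
  Position 3 ('b'): no match needed
  Position 4 ('a'): matches sub[1] = 'a'
  Position 5 ('e'): matches sub[2] = 'e'
  Position 6 ('a'): matches sub[3] = 'a'
All 4 characters matched => is a subsequence

1


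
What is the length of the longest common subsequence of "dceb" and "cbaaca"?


LCS of "dceb" and "cbaaca"
DP table:
           c    b    a    a    c    a
      0    0    0    0    0    0    0
  d   0    0    0    0    0    0    0
  c   0    1    1    1    1    1    1
  e   0    1    1    1    1    1    1
  b   0    1    2    2    2    2    2
LCS length = dp[4][6] = 2

2


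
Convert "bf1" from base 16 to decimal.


Input: "bf1" in base 16
Positional expansion:
  Digit 'b' (value 11) x 16^2 = 2816
  Digit 'f' (value 15) x 16^1 = 240
  Digit '1' (value 1) x 16^0 = 1
Sum = 3057

3057


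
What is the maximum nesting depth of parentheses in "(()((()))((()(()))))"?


Input: "(()((()))((()(()))))"
Tracking depth:
  Position 0 '(': depth becomes 1
  Position 1 '(': depth becomes 2
  Position 2 ')': depth becomes 1
  Position 3 '(': depth becomes 2
  Position 4 '(': depth becomes 3
  Position 5 '(': depth becomes 4
  Position 6 ')': depth becomes 3
  Position 7 ')': depth becomes 2
  Position 8 ')': depth becomes 1
  Position 9 '(': depth becomes 2
  Position 10 '(': depth becomes 3
  Position 11 '(': depth becomes 4
  Position 12 ')': depth becomes 3
  Position 13 '(': depth becomes 4
  Position 14 '(': depth becomes 5
  Position 15 ')': depth becomes 4
  Position 16 ')': depth becomes 3
  Position 17 ')': depth becomes 2
  Position 18 ')': depth becomes 1
  Position 19 ')': depth becomes 0
Maximum depth reached: 5

5


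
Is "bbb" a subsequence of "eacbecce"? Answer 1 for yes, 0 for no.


Check if "bbb" is a subsequence of "eacbecce"
Greedy scan:
  Position 0 ('e'): no match needed
  Position 1 ('a'): no match needed
  Position 2 ('c'): no match needed
  Position 3 ('b'): matches sub[0] = 'b'
  Position 4 ('e'): no match needed
  Position 5 ('c'): no match needed
  Position 6 ('c'): no match needed
  Position 7 ('e'): no match needed
Only matched 1/3 characters => not a subsequence

0


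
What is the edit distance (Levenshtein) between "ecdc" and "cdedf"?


Computing edit distance: "ecdc" -> "cdedf"
DP table:
           c    d    e    d    f
      0    1    2    3    4    5
  e   1    1    2    2    3    4
  c   2    1    2    3    3    4
  d   3    2    1    2    3    4
  c   4    3    2    2    3    4
Edit distance = dp[4][5] = 4

4


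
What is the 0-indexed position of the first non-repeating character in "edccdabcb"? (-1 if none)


Input: edccdabcb
Character frequencies:
  'a': 1
  'b': 2
  'c': 3
  'd': 2
  'e': 1
Scanning left to right for freq == 1:
  Position 0 ('e'): unique! => answer = 0

0


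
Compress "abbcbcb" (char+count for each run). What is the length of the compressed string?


Input: abbcbcb
Runs:
  'a' x 1 => "a1"
  'b' x 2 => "b2"
  'c' x 1 => "c1"
  'b' x 1 => "b1"
  'c' x 1 => "c1"
  'b' x 1 => "b1"
Compressed: "a1b2c1b1c1b1"
Compressed length: 12

12


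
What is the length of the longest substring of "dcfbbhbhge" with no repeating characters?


Input: "dcfbbhbhge"
Sliding window (track last position of each char):
  Position 0 ('d'): window [0,0] length 1 -- new best
  Position 1 ('c'): window [0,1] length 2 -- new best
  Position 2 ('f'): window [0,2] length 3 -- new best
  Position 3 ('b'): window [0,3] length 4 -- new best
  Position 4 ('b'): repeat (last at 3), move window start to 4
  Position 4 ('b'): window [4,4] length 1
  Position 5 ('h'): window [4,5] length 2
  Position 6 ('b'): repeat (last at 4), move window start to 5
  Position 6 ('b'): window [5,6] length 2
  Position 7 ('h'): repeat (last at 5), move window start to 6
  Position 7 ('h'): window [6,7] length 2
  Position 8 ('g'): window [6,8] length 3
  Position 9 ('e'): window [6,9] length 4
Longest substring with no repeats: "dcfb" with length 4

4


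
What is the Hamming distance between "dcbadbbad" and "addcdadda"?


Comparing "dcbadbbad" and "addcdadda" position by position:
  Position 0: 'd' vs 'a' => differ
  Position 1: 'c' vs 'd' => differ
  Position 2: 'b' vs 'd' => differ
  Position 3: 'a' vs 'c' => differ
  Position 4: 'd' vs 'd' => same
  Position 5: 'b' vs 'a' => differ
  Position 6: 'b' vs 'd' => differ
  Position 7: 'a' vs 'd' => differ
  Position 8: 'd' vs 'a' => differ
Total differences (Hamming distance): 8

8


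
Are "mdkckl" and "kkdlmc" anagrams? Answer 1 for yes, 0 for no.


Strings: "mdkckl", "kkdlmc"
Sorted first:  cdkklm
Sorted second: cdkklm
Sorted forms match => anagrams

1


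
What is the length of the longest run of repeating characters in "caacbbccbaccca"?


Input: "caacbbccbaccca"
Scanning for longest run:
  Position 1 ('a'): new char, reset run to 1
  Position 2 ('a'): continues run of 'a', length=2
  Position 3 ('c'): new char, reset run to 1
  Position 4 ('b'): new char, reset run to 1
  Position 5 ('b'): continues run of 'b', length=2
  Position 6 ('c'): new char, reset run to 1
  Position 7 ('c'): continues run of 'c', length=2
  Position 8 ('b'): new char, reset run to 1
  Position 9 ('a'): new char, reset run to 1
  Position 10 ('c'): new char, reset run to 1
  Position 11 ('c'): continues run of 'c', length=2
  Position 12 ('c'): continues run of 'c', length=3
  Position 13 ('a'): new char, reset run to 1
Longest run: 'c' with length 3

3


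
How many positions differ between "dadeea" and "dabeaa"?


Comparing "dadeea" and "dabeaa" position by position:
  Position 0: 'd' vs 'd' => same
  Position 1: 'a' vs 'a' => same
  Position 2: 'd' vs 'b' => DIFFER
  Position 3: 'e' vs 'e' => same
  Position 4: 'e' vs 'a' => DIFFER
  Position 5: 'a' vs 'a' => same
Positions that differ: 2

2


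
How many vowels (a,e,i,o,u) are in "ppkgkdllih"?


Input: ppkgkdllih
Checking each character:
  'p' at position 0: consonant
  'p' at position 1: consonant
  'k' at position 2: consonant
  'g' at position 3: consonant
  'k' at position 4: consonant
  'd' at position 5: consonant
  'l' at position 6: consonant
  'l' at position 7: consonant
  'i' at position 8: vowel (running total: 1)
  'h' at position 9: consonant
Total vowels: 1

1


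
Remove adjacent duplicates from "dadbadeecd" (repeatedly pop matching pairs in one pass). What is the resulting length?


Input: dadbadeecd
Stack-based adjacent duplicate removal:
  Read 'd': push. Stack: d
  Read 'a': push. Stack: da
  Read 'd': push. Stack: dad
  Read 'b': push. Stack: dadb
  Read 'a': push. Stack: dadba
  Read 'd': push. Stack: dadbad
  Read 'e': push. Stack: dadbade
  Read 'e': matches stack top 'e' => pop. Stack: dadbad
  Read 'c': push. Stack: dadbadc
  Read 'd': push. Stack: dadbadcd
Final stack: "dadbadcd" (length 8)

8


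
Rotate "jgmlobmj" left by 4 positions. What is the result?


Input: "jgmlobmj", rotate left by 4
First 4 characters: "jgml"
Remaining characters: "obmj"
Concatenate remaining + first: "obmj" + "jgml" = "obmjjgml"

obmjjgml


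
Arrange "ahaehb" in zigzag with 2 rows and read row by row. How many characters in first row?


Zigzag "ahaehb" into 2 rows:
Placing characters:
  'a' => row 0
  'h' => row 1
  'a' => row 0
  'e' => row 1
  'h' => row 0
  'b' => row 1
Rows:
  Row 0: "aah"
  Row 1: "heb"
First row length: 3

3


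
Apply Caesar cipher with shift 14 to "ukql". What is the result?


Caesar cipher: shift "ukql" by 14
  'u' (pos 20) + 14 = pos 8 = 'i'
  'k' (pos 10) + 14 = pos 24 = 'y'
  'q' (pos 16) + 14 = pos 4 = 'e'
  'l' (pos 11) + 14 = pos 25 = 'z'
Result: iyez

iyez


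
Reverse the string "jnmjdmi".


Input: jnmjdmi
Reading characters right to left:
  Position 6: 'i'
  Position 5: 'm'
  Position 4: 'd'
  Position 3: 'j'
  Position 2: 'm'
  Position 1: 'n'
  Position 0: 'j'
Reversed: imdjmnj

imdjmnj


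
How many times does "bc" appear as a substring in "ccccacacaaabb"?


Searching for "bc" in "ccccacacaaabb"
Scanning each position:
  Position 0: "cc" => no
  Position 1: "cc" => no
  Position 2: "cc" => no
  Position 3: "ca" => no
  Position 4: "ac" => no
  Position 5: "ca" => no
  Position 6: "ac" => no
  Position 7: "ca" => no
  Position 8: "aa" => no
  Position 9: "aa" => no
  Position 10: "ab" => no
  Position 11: "bb" => no
Total occurrences: 0

0


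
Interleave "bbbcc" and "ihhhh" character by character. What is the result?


Interleaving "bbbcc" and "ihhhh":
  Position 0: 'b' from first, 'i' from second => "bi"
  Position 1: 'b' from first, 'h' from second => "bh"
  Position 2: 'b' from first, 'h' from second => "bh"
  Position 3: 'c' from first, 'h' from second => "ch"
  Position 4: 'c' from first, 'h' from second => "ch"
Result: bibhbhchch

bibhbhchch


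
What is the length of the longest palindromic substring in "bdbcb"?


Input: "bdbcb"
Checking substrings for palindromes:
  [0:3] "bdb" (len 3) => palindrome
  [2:5] "bcb" (len 3) => palindrome
Longest palindromic substring: "bdb" with length 3

3


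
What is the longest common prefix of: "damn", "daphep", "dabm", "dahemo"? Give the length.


Words: damn, daphep, dabm, dahemo
  Position 0: all 'd' => match
  Position 1: all 'a' => match
  Position 2: ('m', 'p', 'b', 'h') => mismatch, stop
LCP = "da" (length 2)

2


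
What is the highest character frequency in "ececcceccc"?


Input: ececcceccc
Character counts:
  'c': 7
  'e': 3
Maximum frequency: 7

7


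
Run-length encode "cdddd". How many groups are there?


Input: cdddd
Scanning for consecutive runs:
  Group 1: 'c' x 1 (positions 0-0)
  Group 2: 'd' x 4 (positions 1-4)
Total groups: 2

2


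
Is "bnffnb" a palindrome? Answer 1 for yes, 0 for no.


Input: bnffnb
Reversed: bnffnb
  Compare pos 0 ('b') with pos 5 ('b'): match
  Compare pos 1 ('n') with pos 4 ('n'): match
  Compare pos 2 ('f') with pos 3 ('f'): match
Result: palindrome

1


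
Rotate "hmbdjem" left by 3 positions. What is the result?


Input: "hmbdjem", rotate left by 3
First 3 characters: "hmb"
Remaining characters: "djem"
Concatenate remaining + first: "djem" + "hmb" = "djemhmb"

djemhmb


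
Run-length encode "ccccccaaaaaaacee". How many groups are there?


Input: ccccccaaaaaaacee
Scanning for consecutive runs:
  Group 1: 'c' x 6 (positions 0-5)
  Group 2: 'a' x 7 (positions 6-12)
  Group 3: 'c' x 1 (positions 13-13)
  Group 4: 'e' x 2 (positions 14-15)
Total groups: 4

4


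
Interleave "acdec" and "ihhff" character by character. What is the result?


Interleaving "acdec" and "ihhff":
  Position 0: 'a' from first, 'i' from second => "ai"
  Position 1: 'c' from first, 'h' from second => "ch"
  Position 2: 'd' from first, 'h' from second => "dh"
  Position 3: 'e' from first, 'f' from second => "ef"
  Position 4: 'c' from first, 'f' from second => "cf"
Result: aichdhefcf

aichdhefcf


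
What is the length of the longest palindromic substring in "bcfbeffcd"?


Input: "bcfbeffcd"
Checking substrings for palindromes:
  [5:7] "ff" (len 2) => palindrome
Longest palindromic substring: "ff" with length 2

2


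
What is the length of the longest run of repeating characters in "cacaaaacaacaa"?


Input: "cacaaaacaacaa"
Scanning for longest run:
  Position 1 ('a'): new char, reset run to 1
  Position 2 ('c'): new char, reset run to 1
  Position 3 ('a'): new char, reset run to 1
  Position 4 ('a'): continues run of 'a', length=2
  Position 5 ('a'): continues run of 'a', length=3
  Position 6 ('a'): continues run of 'a', length=4
  Position 7 ('c'): new char, reset run to 1
  Position 8 ('a'): new char, reset run to 1
  Position 9 ('a'): continues run of 'a', length=2
  Position 10 ('c'): new char, reset run to 1
  Position 11 ('a'): new char, reset run to 1
  Position 12 ('a'): continues run of 'a', length=2
Longest run: 'a' with length 4

4


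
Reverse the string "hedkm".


Input: hedkm
Reading characters right to left:
  Position 4: 'm'
  Position 3: 'k'
  Position 2: 'd'
  Position 1: 'e'
  Position 0: 'h'
Reversed: mkdeh

mkdeh


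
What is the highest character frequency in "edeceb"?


Input: edeceb
Character counts:
  'b': 1
  'c': 1
  'd': 1
  'e': 3
Maximum frequency: 3

3


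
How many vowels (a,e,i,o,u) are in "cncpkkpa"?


Input: cncpkkpa
Checking each character:
  'c' at position 0: consonant
  'n' at position 1: consonant
  'c' at position 2: consonant
  'p' at position 3: consonant
  'k' at position 4: consonant
  'k' at position 5: consonant
  'p' at position 6: consonant
  'a' at position 7: vowel (running total: 1)
Total vowels: 1

1


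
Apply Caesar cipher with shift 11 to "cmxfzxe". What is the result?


Caesar cipher: shift "cmxfzxe" by 11
  'c' (pos 2) + 11 = pos 13 = 'n'
  'm' (pos 12) + 11 = pos 23 = 'x'
  'x' (pos 23) + 11 = pos 8 = 'i'
  'f' (pos 5) + 11 = pos 16 = 'q'
  'z' (pos 25) + 11 = pos 10 = 'k'
  'x' (pos 23) + 11 = pos 8 = 'i'
  'e' (pos 4) + 11 = pos 15 = 'p'
Result: nxiqkip

nxiqkip


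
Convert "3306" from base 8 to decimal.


Input: "3306" in base 8
Positional expansion:
  Digit '3' (value 3) x 8^3 = 1536
  Digit '3' (value 3) x 8^2 = 192
  Digit '0' (value 0) x 8^1 = 0
  Digit '6' (value 6) x 8^0 = 6
Sum = 1734

1734


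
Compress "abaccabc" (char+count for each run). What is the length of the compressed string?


Input: abaccabc
Runs:
  'a' x 1 => "a1"
  'b' x 1 => "b1"
  'a' x 1 => "a1"
  'c' x 2 => "c2"
  'a' x 1 => "a1"
  'b' x 1 => "b1"
  'c' x 1 => "c1"
Compressed: "a1b1a1c2a1b1c1"
Compressed length: 14

14


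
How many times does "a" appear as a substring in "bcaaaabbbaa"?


Searching for "a" in "bcaaaabbbaa"
Scanning each position:
  Position 0: "b" => no
  Position 1: "c" => no
  Position 2: "a" => MATCH
  Position 3: "a" => MATCH
  Position 4: "a" => MATCH
  Position 5: "a" => MATCH
  Position 6: "b" => no
  Position 7: "b" => no
  Position 8: "b" => no
  Position 9: "a" => MATCH
  Position 10: "a" => MATCH
Total occurrences: 6

6


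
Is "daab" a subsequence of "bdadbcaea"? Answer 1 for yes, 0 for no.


Check if "daab" is a subsequence of "bdadbcaea"
Greedy scan:
  Position 0 ('b'): no match needed
  Position 1 ('d'): matches sub[0] = 'd'
  Position 2 ('a'): matches sub[1] = 'a'
  Position 3 ('d'): no match needed
  Position 4 ('b'): no match needed
  Position 5 ('c'): no match needed
  Position 6 ('a'): matches sub[2] = 'a'
  Position 7 ('e'): no match needed
  Position 8 ('a'): no match needed
Only matched 3/4 characters => not a subsequence

0


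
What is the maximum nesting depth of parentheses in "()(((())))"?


Input: "()(((())))"
Tracking depth:
  Position 0 '(': depth becomes 1
  Position 1 ')': depth becomes 0
  Position 2 '(': depth becomes 1
  Position 3 '(': depth becomes 2
  Position 4 '(': depth becomes 3
  Position 5 '(': depth becomes 4
  Position 6 ')': depth becomes 3
  Position 7 ')': depth becomes 2
  Position 8 ')': depth becomes 1
  Position 9 ')': depth becomes 0
Maximum depth reached: 4

4


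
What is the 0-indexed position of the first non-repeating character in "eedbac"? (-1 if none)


Input: eedbac
Character frequencies:
  'a': 1
  'b': 1
  'c': 1
  'd': 1
  'e': 2
Scanning left to right for freq == 1:
  Position 0 ('e'): freq=2, skip
  Position 1 ('e'): freq=2, skip
  Position 2 ('d'): unique! => answer = 2

2


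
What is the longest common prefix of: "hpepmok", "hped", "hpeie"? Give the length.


Words: hpepmok, hped, hpeie
  Position 0: all 'h' => match
  Position 1: all 'p' => match
  Position 2: all 'e' => match
  Position 3: ('p', 'd', 'i') => mismatch, stop
LCP = "hpe" (length 3)

3


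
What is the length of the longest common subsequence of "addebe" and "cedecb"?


LCS of "addebe" and "cedecb"
DP table:
           c    e    d    e    c    b
      0    0    0    0    0    0    0
  a   0    0    0    0    0    0    0
  d   0    0    0    1    1    1    1
  d   0    0    0    1    1    1    1
  e   0    0    1    1    2    2    2
  b   0    0    1    1    2    2    3
  e   0    0    1    1    2    2    3
LCS length = dp[6][6] = 3

3


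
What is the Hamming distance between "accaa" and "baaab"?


Comparing "accaa" and "baaab" position by position:
  Position 0: 'a' vs 'b' => differ
  Position 1: 'c' vs 'a' => differ
  Position 2: 'c' vs 'a' => differ
  Position 3: 'a' vs 'a' => same
  Position 4: 'a' vs 'b' => differ
Total differences (Hamming distance): 4

4


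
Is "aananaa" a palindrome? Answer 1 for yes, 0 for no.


Input: aananaa
Reversed: aananaa
  Compare pos 0 ('a') with pos 6 ('a'): match
  Compare pos 1 ('a') with pos 5 ('a'): match
  Compare pos 2 ('n') with pos 4 ('n'): match
Result: palindrome

1


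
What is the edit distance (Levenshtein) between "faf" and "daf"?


Computing edit distance: "faf" -> "daf"
DP table:
           d    a    f
      0    1    2    3
  f   1    1    2    2
  a   2    2    1    2
  f   3    3    2    1
Edit distance = dp[3][3] = 1

1


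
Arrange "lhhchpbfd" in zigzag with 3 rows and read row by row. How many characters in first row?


Zigzag "lhhchpbfd" into 3 rows:
Placing characters:
  'l' => row 0
  'h' => row 1
  'h' => row 2
  'c' => row 1
  'h' => row 0
  'p' => row 1
  'b' => row 2
  'f' => row 1
  'd' => row 0
Rows:
  Row 0: "lhd"
  Row 1: "hcpf"
  Row 2: "hb"
First row length: 3

3


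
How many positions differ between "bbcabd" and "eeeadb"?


Comparing "bbcabd" and "eeeadb" position by position:
  Position 0: 'b' vs 'e' => DIFFER
  Position 1: 'b' vs 'e' => DIFFER
  Position 2: 'c' vs 'e' => DIFFER
  Position 3: 'a' vs 'a' => same
  Position 4: 'b' vs 'd' => DIFFER
  Position 5: 'd' vs 'b' => DIFFER
Positions that differ: 5

5


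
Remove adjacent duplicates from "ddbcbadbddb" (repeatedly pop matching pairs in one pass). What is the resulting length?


Input: ddbcbadbddb
Stack-based adjacent duplicate removal:
  Read 'd': push. Stack: d
  Read 'd': matches stack top 'd' => pop. Stack: (empty)
  Read 'b': push. Stack: b
  Read 'c': push. Stack: bc
  Read 'b': push. Stack: bcb
  Read 'a': push. Stack: bcba
  Read 'd': push. Stack: bcbad
  Read 'b': push. Stack: bcbadb
  Read 'd': push. Stack: bcbadbd
  Read 'd': matches stack top 'd' => pop. Stack: bcbadb
  Read 'b': matches stack top 'b' => pop. Stack: bcbad
Final stack: "bcbad" (length 5)

5


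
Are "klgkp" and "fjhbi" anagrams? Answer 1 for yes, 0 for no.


Strings: "klgkp", "fjhbi"
Sorted first:  gkklp
Sorted second: bfhij
Differ at position 0: 'g' vs 'b' => not anagrams

0


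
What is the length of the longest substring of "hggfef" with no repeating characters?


Input: "hggfef"
Sliding window (track last position of each char):
  Position 0 ('h'): window [0,0] length 1 -- new best
  Position 1 ('g'): window [0,1] length 2 -- new best
  Position 2 ('g'): repeat (last at 1), move window start to 2
  Position 2 ('g'): window [2,2] length 1
  Position 3 ('f'): window [2,3] length 2
  Position 4 ('e'): window [2,4] length 3 -- new best
  Position 5 ('f'): repeat (last at 3), move window start to 4
  Position 5 ('f'): window [4,5] length 2
Longest substring with no repeats: "gfe" with length 3

3


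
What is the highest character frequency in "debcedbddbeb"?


Input: debcedbddbeb
Character counts:
  'b': 4
  'c': 1
  'd': 4
  'e': 3
Maximum frequency: 4

4


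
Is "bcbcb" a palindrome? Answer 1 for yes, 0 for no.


Input: bcbcb
Reversed: bcbcb
  Compare pos 0 ('b') with pos 4 ('b'): match
  Compare pos 1 ('c') with pos 3 ('c'): match
Result: palindrome

1


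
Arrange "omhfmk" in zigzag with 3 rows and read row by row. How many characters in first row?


Zigzag "omhfmk" into 3 rows:
Placing characters:
  'o' => row 0
  'm' => row 1
  'h' => row 2
  'f' => row 1
  'm' => row 0
  'k' => row 1
Rows:
  Row 0: "om"
  Row 1: "mfk"
  Row 2: "h"
First row length: 2

2


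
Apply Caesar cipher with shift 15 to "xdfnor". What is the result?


Caesar cipher: shift "xdfnor" by 15
  'x' (pos 23) + 15 = pos 12 = 'm'
  'd' (pos 3) + 15 = pos 18 = 's'
  'f' (pos 5) + 15 = pos 20 = 'u'
  'n' (pos 13) + 15 = pos 2 = 'c'
  'o' (pos 14) + 15 = pos 3 = 'd'
  'r' (pos 17) + 15 = pos 6 = 'g'
Result: msucdg

msucdg


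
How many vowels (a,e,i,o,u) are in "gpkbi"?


Input: gpkbi
Checking each character:
  'g' at position 0: consonant
  'p' at position 1: consonant
  'k' at position 2: consonant
  'b' at position 3: consonant
  'i' at position 4: vowel (running total: 1)
Total vowels: 1

1


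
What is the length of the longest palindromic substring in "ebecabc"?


Input: "ebecabc"
Checking substrings for palindromes:
  [0:3] "ebe" (len 3) => palindrome
Longest palindromic substring: "ebe" with length 3

3


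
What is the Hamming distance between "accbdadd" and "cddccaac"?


Comparing "accbdadd" and "cddccaac" position by position:
  Position 0: 'a' vs 'c' => differ
  Position 1: 'c' vs 'd' => differ
  Position 2: 'c' vs 'd' => differ
  Position 3: 'b' vs 'c' => differ
  Position 4: 'd' vs 'c' => differ
  Position 5: 'a' vs 'a' => same
  Position 6: 'd' vs 'a' => differ
  Position 7: 'd' vs 'c' => differ
Total differences (Hamming distance): 7

7


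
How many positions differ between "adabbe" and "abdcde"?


Comparing "adabbe" and "abdcde" position by position:
  Position 0: 'a' vs 'a' => same
  Position 1: 'd' vs 'b' => DIFFER
  Position 2: 'a' vs 'd' => DIFFER
  Position 3: 'b' vs 'c' => DIFFER
  Position 4: 'b' vs 'd' => DIFFER
  Position 5: 'e' vs 'e' => same
Positions that differ: 4

4


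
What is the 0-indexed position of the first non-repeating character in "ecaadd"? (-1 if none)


Input: ecaadd
Character frequencies:
  'a': 2
  'c': 1
  'd': 2
  'e': 1
Scanning left to right for freq == 1:
  Position 0 ('e'): unique! => answer = 0

0


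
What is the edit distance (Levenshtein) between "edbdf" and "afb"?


Computing edit distance: "edbdf" -> "afb"
DP table:
           a    f    b
      0    1    2    3
  e   1    1    2    3
  d   2    2    2    3
  b   3    3    3    2
  d   4    4    4    3
  f   5    5    4    4
Edit distance = dp[5][3] = 4

4


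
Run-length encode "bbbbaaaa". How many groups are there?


Input: bbbbaaaa
Scanning for consecutive runs:
  Group 1: 'b' x 4 (positions 0-3)
  Group 2: 'a' x 4 (positions 4-7)
Total groups: 2

2


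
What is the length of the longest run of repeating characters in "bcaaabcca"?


Input: "bcaaabcca"
Scanning for longest run:
  Position 1 ('c'): new char, reset run to 1
  Position 2 ('a'): new char, reset run to 1
  Position 3 ('a'): continues run of 'a', length=2
  Position 4 ('a'): continues run of 'a', length=3
  Position 5 ('b'): new char, reset run to 1
  Position 6 ('c'): new char, reset run to 1
  Position 7 ('c'): continues run of 'c', length=2
  Position 8 ('a'): new char, reset run to 1
Longest run: 'a' with length 3

3


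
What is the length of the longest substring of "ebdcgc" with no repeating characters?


Input: "ebdcgc"
Sliding window (track last position of each char):
  Position 0 ('e'): window [0,0] length 1 -- new best
  Position 1 ('b'): window [0,1] length 2 -- new best
  Position 2 ('d'): window [0,2] length 3 -- new best
  Position 3 ('c'): window [0,3] length 4 -- new best
  Position 4 ('g'): window [0,4] length 5 -- new best
  Position 5 ('c'): repeat (last at 3), move window start to 4
  Position 5 ('c'): window [4,5] length 2
Longest substring with no repeats: "ebdcg" with length 5

5


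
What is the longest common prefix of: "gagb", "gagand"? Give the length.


Words: gagb, gagand
  Position 0: all 'g' => match
  Position 1: all 'a' => match
  Position 2: all 'g' => match
  Position 3: ('b', 'a') => mismatch, stop
LCP = "gag" (length 3)

3


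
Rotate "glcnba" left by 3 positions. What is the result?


Input: "glcnba", rotate left by 3
First 3 characters: "glc"
Remaining characters: "nba"
Concatenate remaining + first: "nba" + "glc" = "nbaglc"

nbaglc


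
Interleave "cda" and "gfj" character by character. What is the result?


Interleaving "cda" and "gfj":
  Position 0: 'c' from first, 'g' from second => "cg"
  Position 1: 'd' from first, 'f' from second => "df"
  Position 2: 'a' from first, 'j' from second => "aj"
Result: cgdfaj

cgdfaj


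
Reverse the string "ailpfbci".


Input: ailpfbci
Reading characters right to left:
  Position 7: 'i'
  Position 6: 'c'
  Position 5: 'b'
  Position 4: 'f'
  Position 3: 'p'
  Position 2: 'l'
  Position 1: 'i'
  Position 0: 'a'
Reversed: icbfplia

icbfplia


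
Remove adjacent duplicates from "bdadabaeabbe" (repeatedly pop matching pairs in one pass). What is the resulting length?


Input: bdadabaeabbe
Stack-based adjacent duplicate removal:
  Read 'b': push. Stack: b
  Read 'd': push. Stack: bd
  Read 'a': push. Stack: bda
  Read 'd': push. Stack: bdad
  Read 'a': push. Stack: bdada
  Read 'b': push. Stack: bdadab
  Read 'a': push. Stack: bdadaba
  Read 'e': push. Stack: bdadabae
  Read 'a': push. Stack: bdadabaea
  Read 'b': push. Stack: bdadabaeab
  Read 'b': matches stack top 'b' => pop. Stack: bdadabaea
  Read 'e': push. Stack: bdadabaeae
Final stack: "bdadabaeae" (length 10)

10


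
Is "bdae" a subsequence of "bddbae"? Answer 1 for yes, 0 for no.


Check if "bdae" is a subsequence of "bddbae"
Greedy scan:
  Position 0 ('b'): matches sub[0] = 'b'
  Position 1 ('d'): matches sub[1] = 'd'
  Position 2 ('d'): no match needed
  Position 3 ('b'): no match needed
  Position 4 ('a'): matches sub[2] = 'a'
  Position 5 ('e'): matches sub[3] = 'e'
All 4 characters matched => is a subsequence

1


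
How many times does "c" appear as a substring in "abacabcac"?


Searching for "c" in "abacabcac"
Scanning each position:
  Position 0: "a" => no
  Position 1: "b" => no
  Position 2: "a" => no
  Position 3: "c" => MATCH
  Position 4: "a" => no
  Position 5: "b" => no
  Position 6: "c" => MATCH
  Position 7: "a" => no
  Position 8: "c" => MATCH
Total occurrences: 3

3


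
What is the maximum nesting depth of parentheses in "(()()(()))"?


Input: "(()()(()))"
Tracking depth:
  Position 0 '(': depth becomes 1
  Position 1 '(': depth becomes 2
  Position 2 ')': depth becomes 1
  Position 3 '(': depth becomes 2
  Position 4 ')': depth becomes 1
  Position 5 '(': depth becomes 2
  Position 6 '(': depth becomes 3
  Position 7 ')': depth becomes 2
  Position 8 ')': depth becomes 1
  Position 9 ')': depth becomes 0
Maximum depth reached: 3

3


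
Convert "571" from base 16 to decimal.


Input: "571" in base 16
Positional expansion:
  Digit '5' (value 5) x 16^2 = 1280
  Digit '7' (value 7) x 16^1 = 112
  Digit '1' (value 1) x 16^0 = 1
Sum = 1393

1393


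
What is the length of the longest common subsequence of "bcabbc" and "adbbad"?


LCS of "bcabbc" and "adbbad"
DP table:
           a    d    b    b    a    d
      0    0    0    0    0    0    0
  b   0    0    0    1    1    1    1
  c   0    0    0    1    1    1    1
  a   0    1    1    1    1    2    2
  b   0    1    1    2    2    2    2
  b   0    1    1    2    3    3    3
  c   0    1    1    2    3    3    3
LCS length = dp[6][6] = 3

3


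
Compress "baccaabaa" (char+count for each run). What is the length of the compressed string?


Input: baccaabaa
Runs:
  'b' x 1 => "b1"
  'a' x 1 => "a1"
  'c' x 2 => "c2"
  'a' x 2 => "a2"
  'b' x 1 => "b1"
  'a' x 2 => "a2"
Compressed: "b1a1c2a2b1a2"
Compressed length: 12

12


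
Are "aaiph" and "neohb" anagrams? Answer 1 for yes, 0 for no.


Strings: "aaiph", "neohb"
Sorted first:  aahip
Sorted second: behno
Differ at position 0: 'a' vs 'b' => not anagrams

0


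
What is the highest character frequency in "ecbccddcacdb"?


Input: ecbccddcacdb
Character counts:
  'a': 1
  'b': 2
  'c': 5
  'd': 3
  'e': 1
Maximum frequency: 5

5


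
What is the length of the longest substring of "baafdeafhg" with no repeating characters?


Input: "baafdeafhg"
Sliding window (track last position of each char):
  Position 0 ('b'): window [0,0] length 1 -- new best
  Position 1 ('a'): window [0,1] length 2 -- new best
  Position 2 ('a'): repeat (last at 1), move window start to 2
  Position 2 ('a'): window [2,2] length 1
  Position 3 ('f'): window [2,3] length 2
  Position 4 ('d'): window [2,4] length 3 -- new best
  Position 5 ('e'): window [2,5] length 4 -- new best
  Position 6 ('a'): repeat (last at 2), move window start to 3
  Position 6 ('a'): window [3,6] length 4
  Position 7 ('f'): repeat (last at 3), move window start to 4
  Position 7 ('f'): window [4,7] length 4
  Position 8 ('h'): window [4,8] length 5 -- new best
  Position 9 ('g'): window [4,9] length 6 -- new best
Longest substring with no repeats: "deafhg" with length 6

6


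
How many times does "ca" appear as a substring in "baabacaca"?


Searching for "ca" in "baabacaca"
Scanning each position:
  Position 0: "ba" => no
  Position 1: "aa" => no
  Position 2: "ab" => no
  Position 3: "ba" => no
  Position 4: "ac" => no
  Position 5: "ca" => MATCH
  Position 6: "ac" => no
  Position 7: "ca" => MATCH
Total occurrences: 2

2


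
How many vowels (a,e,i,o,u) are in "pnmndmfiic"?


Input: pnmndmfiic
Checking each character:
  'p' at position 0: consonant
  'n' at position 1: consonant
  'm' at position 2: consonant
  'n' at position 3: consonant
  'd' at position 4: consonant
  'm' at position 5: consonant
  'f' at position 6: consonant
  'i' at position 7: vowel (running total: 1)
  'i' at position 8: vowel (running total: 2)
  'c' at position 9: consonant
Total vowels: 2

2


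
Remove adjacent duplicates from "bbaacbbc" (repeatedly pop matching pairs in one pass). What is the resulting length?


Input: bbaacbbc
Stack-based adjacent duplicate removal:
  Read 'b': push. Stack: b
  Read 'b': matches stack top 'b' => pop. Stack: (empty)
  Read 'a': push. Stack: a
  Read 'a': matches stack top 'a' => pop. Stack: (empty)
  Read 'c': push. Stack: c
  Read 'b': push. Stack: cb
  Read 'b': matches stack top 'b' => pop. Stack: c
  Read 'c': matches stack top 'c' => pop. Stack: (empty)
Final stack: "" (length 0)

0
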